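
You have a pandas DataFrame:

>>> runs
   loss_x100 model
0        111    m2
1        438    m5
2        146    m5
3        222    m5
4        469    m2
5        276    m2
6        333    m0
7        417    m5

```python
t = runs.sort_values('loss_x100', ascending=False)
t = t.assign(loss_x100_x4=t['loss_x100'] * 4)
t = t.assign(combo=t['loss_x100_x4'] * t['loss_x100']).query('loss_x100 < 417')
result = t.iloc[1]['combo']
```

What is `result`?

sort by loss_x100 descending:
   loss_x100 model
4        469    m2
1        438    m5
7        417    m5
6        333    m0
5        276    m2
3        222    m5
2        146    m5
0        111    m2
add column loss_x100_x4 = t['loss_x100'] * 4:
   loss_x100 model  loss_x100_x4
4        469    m2          1876
1        438    m5          1752
7        417    m5          1668
6        333    m0          1332
5        276    m2          1104
3        222    m5           888
2        146    m5           584
0        111    m2           444
add column combo = t['loss_x100_x4'] * t['loss_x100']:
   loss_x100 model  loss_x100_x4   combo
4        469    m2          1876  879844
1        438    m5          1752  767376
7        417    m5          1668  695556
6        333    m0          1332  443556
5        276    m2          1104  304704
3        222    m5           888  197136
2        146    m5           584   85264
0        111    m2           444   49284
filter rows where loss_x100 < 417:
   loss_x100 model  loss_x100_x4   combo
6        333    m0          1332  443556
5        276    m2          1104  304704
3        222    m5           888  197136
2        146    m5           584   85264
0        111    m2           444   49284

304704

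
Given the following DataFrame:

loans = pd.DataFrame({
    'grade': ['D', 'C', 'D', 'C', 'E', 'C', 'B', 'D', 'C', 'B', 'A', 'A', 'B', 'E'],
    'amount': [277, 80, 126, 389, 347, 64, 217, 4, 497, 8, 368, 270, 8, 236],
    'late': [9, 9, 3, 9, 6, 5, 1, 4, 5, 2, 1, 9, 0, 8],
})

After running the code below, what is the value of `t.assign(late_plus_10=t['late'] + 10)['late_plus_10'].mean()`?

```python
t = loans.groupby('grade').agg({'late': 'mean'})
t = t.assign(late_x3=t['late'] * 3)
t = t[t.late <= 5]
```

group by grade, mean of late:
           late
grade          
A      5.000000
B      1.000000
C      7.000000
D      5.333333
E      7.000000
add column late_x3 = t['late'] * 3:
           late  late_x3
grade                   
A      5.000000     15.0
B      1.000000      3.0
C      7.000000     21.0
D      5.333333     16.0
E      7.000000     21.0
filter rows where late <= 5:
       late  late_x3
grade               
A       5.0     15.0
B       1.0      3.0
add column late_plus_10 = t['late'] + 10:
       late  late_x3  late_plus_10
grade                             
A       5.0     15.0          15.0
B       1.0      3.0          11.0
Taking the mean of column 'late_plus_10' gives 13.0.

13.0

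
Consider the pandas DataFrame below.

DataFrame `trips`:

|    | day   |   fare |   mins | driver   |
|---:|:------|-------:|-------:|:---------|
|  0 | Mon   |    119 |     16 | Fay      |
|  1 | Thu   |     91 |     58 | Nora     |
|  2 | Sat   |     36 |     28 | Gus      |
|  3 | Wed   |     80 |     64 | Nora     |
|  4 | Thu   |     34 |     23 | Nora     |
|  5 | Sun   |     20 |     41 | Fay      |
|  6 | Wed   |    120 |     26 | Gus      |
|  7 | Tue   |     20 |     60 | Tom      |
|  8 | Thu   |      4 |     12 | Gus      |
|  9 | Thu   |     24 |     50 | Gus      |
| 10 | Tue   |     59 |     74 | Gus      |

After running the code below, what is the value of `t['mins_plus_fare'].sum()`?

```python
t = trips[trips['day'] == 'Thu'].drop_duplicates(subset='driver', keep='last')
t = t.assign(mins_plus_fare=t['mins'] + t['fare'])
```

131

filter rows where day == 'Thu':
   day  fare  mins driver
1  Thu    91    58   Nora
4  Thu    34    23   Nora
8  Thu     4    12    Gus
9  Thu    24    50    Gus
drop duplicate driver (keep=last):
   day  fare  mins driver
4  Thu    34    23   Nora
9  Thu    24    50    Gus
add column mins_plus_fare = t['mins'] + t['fare']:
   day  fare  mins driver  mins_plus_fare
4  Thu    34    23   Nora              57
9  Thu    24    50    Gus              74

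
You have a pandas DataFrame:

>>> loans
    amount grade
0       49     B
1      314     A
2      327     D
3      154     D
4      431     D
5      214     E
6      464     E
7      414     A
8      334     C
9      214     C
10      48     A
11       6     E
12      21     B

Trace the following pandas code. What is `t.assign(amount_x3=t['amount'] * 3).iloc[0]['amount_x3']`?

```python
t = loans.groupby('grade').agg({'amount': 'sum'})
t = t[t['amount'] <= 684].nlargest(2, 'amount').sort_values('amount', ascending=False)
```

2052

group by grade, sum of amount:
       amount
grade        
A         776
B          70
C         548
D         912
E         684
filter rows where amount <= 684:
       amount
grade        
B          70
C         548
E         684
take 2 rows with largest amount:
       amount
grade        
E         684
C         548
sort by amount descending:
       amount
grade        
E         684
C         548
add column amount_x3 = t['amount'] * 3:
       amount  amount_x3
grade                   
E         684       2052
C         548       1644
Taking the value at position 0, column 'amount_x3' gives 2052.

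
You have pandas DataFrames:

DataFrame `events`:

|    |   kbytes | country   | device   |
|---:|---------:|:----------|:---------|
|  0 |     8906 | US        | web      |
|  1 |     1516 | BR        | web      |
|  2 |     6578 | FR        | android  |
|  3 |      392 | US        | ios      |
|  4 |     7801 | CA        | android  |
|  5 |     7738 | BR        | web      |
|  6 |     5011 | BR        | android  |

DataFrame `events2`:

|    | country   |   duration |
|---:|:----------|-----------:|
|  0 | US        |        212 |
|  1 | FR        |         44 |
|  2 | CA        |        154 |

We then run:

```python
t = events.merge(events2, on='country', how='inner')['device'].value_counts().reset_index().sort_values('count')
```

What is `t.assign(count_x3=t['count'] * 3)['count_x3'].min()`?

merge on 'country' (how='inner') → 4 rows:
   kbytes country   device  duration
0    8906      US      web       212
1    6578      FR  android        44
2     392      US      ios       212
3    7801      CA  android       154
value_counts of device:
device
android    2
web        1
ios        1
Name: count, dtype: int64
reset_index():
    device  count
0  android      2
1      web      1
2      ios      1
sort by count:
    device  count
1      web      1
2      ios      1
0  android      2
add column count_x3 = t['count'] * 3:
    device  count  count_x3
1      web      1         3
2      ios      1         3
0  android      2         6
Hence 3.

3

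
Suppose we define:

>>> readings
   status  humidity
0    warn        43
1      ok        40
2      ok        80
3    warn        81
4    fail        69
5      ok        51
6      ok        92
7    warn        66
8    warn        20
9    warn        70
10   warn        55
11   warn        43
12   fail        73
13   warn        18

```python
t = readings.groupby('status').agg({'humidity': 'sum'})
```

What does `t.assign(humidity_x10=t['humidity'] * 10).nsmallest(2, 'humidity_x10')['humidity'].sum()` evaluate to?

405

group by status, sum of humidity:
        humidity
status          
fail         142
ok           263
warn         396
add column humidity_x10 = t['humidity'] * 10:
        humidity  humidity_x10
status                        
fail         142          1420
ok           263          2630
warn         396          3960
take 2 rows with smallest humidity_x10:
        humidity  humidity_x10
status                        
fail         142          1420
ok           263          2630
Finally, sum of column 'humidity' = 405.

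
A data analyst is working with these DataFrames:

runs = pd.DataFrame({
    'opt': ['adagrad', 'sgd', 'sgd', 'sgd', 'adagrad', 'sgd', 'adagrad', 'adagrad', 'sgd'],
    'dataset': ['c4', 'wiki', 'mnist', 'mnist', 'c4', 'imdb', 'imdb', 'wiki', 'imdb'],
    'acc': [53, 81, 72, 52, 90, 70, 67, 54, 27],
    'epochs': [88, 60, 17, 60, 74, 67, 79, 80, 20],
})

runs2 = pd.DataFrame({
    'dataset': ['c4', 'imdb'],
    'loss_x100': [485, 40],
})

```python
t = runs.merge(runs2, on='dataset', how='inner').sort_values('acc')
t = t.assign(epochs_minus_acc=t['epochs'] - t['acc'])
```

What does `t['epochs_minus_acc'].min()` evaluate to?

-16

merge on 'dataset' (how='inner') → 5 rows:
       opt dataset  acc  epochs  loss_x100
0  adagrad      c4   53      88        485
1  adagrad      c4   90      74        485
2      sgd    imdb   70      67         40
3  adagrad    imdb   67      79         40
4      sgd    imdb   27      20         40
sort by acc:
       opt dataset  acc  epochs  loss_x100
4      sgd    imdb   27      20         40
0  adagrad      c4   53      88        485
3  adagrad    imdb   67      79         40
2      sgd    imdb   70      67         40
1  adagrad      c4   90      74        485
add column epochs_minus_acc = t['epochs'] - t['acc']:
       opt dataset  acc  epochs  loss_x100  epochs_minus_acc
4      sgd    imdb   27      20         40                -7
0  adagrad      c4   53      88        485                35
3  adagrad    imdb   67      79         40                12
2      sgd    imdb   70      67         40                -3
1  adagrad      c4   90      74        485               -16
Then the min of column 'epochs_minus_acc': -16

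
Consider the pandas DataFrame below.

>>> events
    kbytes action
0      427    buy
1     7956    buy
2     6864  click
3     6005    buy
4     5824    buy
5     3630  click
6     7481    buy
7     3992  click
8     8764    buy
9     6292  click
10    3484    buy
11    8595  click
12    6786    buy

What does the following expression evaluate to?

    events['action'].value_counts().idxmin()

click

value_counts of action:
action
buy      8
click    5
Name: count, dtype: int64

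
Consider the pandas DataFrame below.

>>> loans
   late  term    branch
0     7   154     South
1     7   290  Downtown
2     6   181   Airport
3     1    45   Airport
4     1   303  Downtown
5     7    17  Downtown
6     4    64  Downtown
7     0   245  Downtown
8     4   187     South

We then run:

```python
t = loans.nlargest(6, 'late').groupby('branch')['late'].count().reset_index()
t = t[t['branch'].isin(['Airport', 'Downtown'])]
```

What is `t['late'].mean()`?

2.0

take 6 rows with largest late:
   late  term    branch
0     7   154     South
1     7   290  Downtown
5     7    17  Downtown
2     6   181   Airport
6     4    64  Downtown
8     4   187     South
group by branch, count of late:
branch
Airport     1
Downtown    3
South       2
Name: late, dtype: int64
reset_index():
     branch  late
0   Airport     1
1  Downtown     3
2     South     2
filter rows where branch in ['Airport', 'Downtown']:
     branch  late
0   Airport     1
1  Downtown     3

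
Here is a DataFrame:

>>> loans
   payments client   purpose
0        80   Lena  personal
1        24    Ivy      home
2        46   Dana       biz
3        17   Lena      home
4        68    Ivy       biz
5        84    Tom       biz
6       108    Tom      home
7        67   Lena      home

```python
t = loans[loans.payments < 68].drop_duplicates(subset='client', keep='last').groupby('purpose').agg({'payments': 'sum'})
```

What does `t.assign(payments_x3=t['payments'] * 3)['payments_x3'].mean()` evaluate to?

205.5

filter rows where payments < 68:
   payments client purpose
1        24    Ivy    home
2        46   Dana     biz
3        17   Lena    home
7        67   Lena    home
drop duplicate client (keep=last):
   payments client purpose
1        24    Ivy    home
2        46   Dana     biz
7        67   Lena    home
group by purpose, sum of payments:
         payments
purpose          
biz            46
home           91
add column payments_x3 = t['payments'] * 3:
         payments  payments_x3
purpose                       
biz            46          138
home           91          273
Reading off the mean of column 'payments_x3', we get 205.5.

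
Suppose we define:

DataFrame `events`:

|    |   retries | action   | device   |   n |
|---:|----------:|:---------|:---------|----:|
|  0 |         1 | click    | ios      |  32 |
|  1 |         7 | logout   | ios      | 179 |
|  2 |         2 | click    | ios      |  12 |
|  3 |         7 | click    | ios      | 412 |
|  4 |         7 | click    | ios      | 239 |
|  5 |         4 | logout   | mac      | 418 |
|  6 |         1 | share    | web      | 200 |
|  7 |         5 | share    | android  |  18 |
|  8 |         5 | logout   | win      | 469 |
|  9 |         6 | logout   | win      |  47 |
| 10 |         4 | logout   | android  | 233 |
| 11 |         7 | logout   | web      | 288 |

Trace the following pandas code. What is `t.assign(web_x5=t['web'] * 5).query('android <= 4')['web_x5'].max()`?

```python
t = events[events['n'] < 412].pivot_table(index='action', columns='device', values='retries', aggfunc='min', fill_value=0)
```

filter rows where n < 412:
    retries  action   device    n
0         1   click      ios   32
1         7  logout      ios  179
2         2   click      ios   12
4         7   click      ios  239
6         1   share      web  200
7         5   share  android   18
9         6  logout      win   47
10        4  logout  android  233
11        7  logout      web  288
pivot: rows=action, cols=device, min(retries):
device  android  ios  web  win
action                        
click         0    1    0    0
logout        4    7    7    6
share         5    0    1    0
add column web_x5 = t['web'] * 5:
device  android  ios  web  win  web_x5
action                                
click         0    1    0    0       0
logout        4    7    7    6      35
share         5    0    1    0       5
filter rows where android <= 4:
device  android  ios  web  win  web_x5
action                                
click         0    1    0    0       0
logout        4    7    7    6      35

35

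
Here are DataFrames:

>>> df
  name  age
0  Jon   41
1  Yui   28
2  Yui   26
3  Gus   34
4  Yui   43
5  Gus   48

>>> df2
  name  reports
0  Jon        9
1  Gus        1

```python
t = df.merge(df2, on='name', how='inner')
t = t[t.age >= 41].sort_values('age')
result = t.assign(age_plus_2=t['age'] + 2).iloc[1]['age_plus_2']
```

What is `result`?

50

merge on 'name' (how='inner') → 3 rows:
  name  age  reports
0  Jon   41        9
1  Gus   34        1
2  Gus   48        1
filter rows where age >= 41:
  name  age  reports
0  Jon   41        9
2  Gus   48        1
sort by age:
  name  age  reports
0  Jon   41        9
2  Gus   48        1
add column age_plus_2 = t['age'] + 2:
  name  age  reports  age_plus_2
0  Jon   41        9          43
2  Gus   48        1          50
Then the value at position 1, column 'age_plus_2': 50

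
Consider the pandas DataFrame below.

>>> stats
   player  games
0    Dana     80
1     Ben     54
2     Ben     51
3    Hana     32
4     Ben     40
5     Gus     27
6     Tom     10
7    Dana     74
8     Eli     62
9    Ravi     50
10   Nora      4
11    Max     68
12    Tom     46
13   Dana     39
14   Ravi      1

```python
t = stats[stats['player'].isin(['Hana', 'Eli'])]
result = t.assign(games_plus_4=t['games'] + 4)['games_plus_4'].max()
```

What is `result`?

filter rows where player in ['Hana', 'Eli']:
  player  games
3   Hana     32
8    Eli     62
add column games_plus_4 = t['games'] + 4:
  player  games  games_plus_4
3   Hana     32            36
8    Eli     62            66
Then the max of column 'games_plus_4': 66

66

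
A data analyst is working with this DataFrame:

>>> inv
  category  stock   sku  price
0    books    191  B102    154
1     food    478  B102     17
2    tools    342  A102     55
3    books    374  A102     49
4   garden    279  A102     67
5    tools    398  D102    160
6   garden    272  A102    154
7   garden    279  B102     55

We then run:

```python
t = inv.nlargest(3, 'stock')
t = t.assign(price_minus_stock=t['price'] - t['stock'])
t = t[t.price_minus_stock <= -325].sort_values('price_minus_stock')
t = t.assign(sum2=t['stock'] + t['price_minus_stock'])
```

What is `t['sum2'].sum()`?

take 3 rows with largest stock:
  category  stock   sku  price
1     food    478  B102     17
5    tools    398  D102    160
3    books    374  A102     49
add column price_minus_stock = t['price'] - t['stock']:
  category  stock   sku  price  price_minus_stock
1     food    478  B102     17               -461
5    tools    398  D102    160               -238
3    books    374  A102     49               -325
filter rows where price_minus_stock <= -325:
  category  stock   sku  price  price_minus_stock
1     food    478  B102     17               -461
3    books    374  A102     49               -325
sort by price_minus_stock:
  category  stock   sku  price  price_minus_stock
1     food    478  B102     17               -461
3    books    374  A102     49               -325
add column sum2 = t['stock'] + t['price_minus_stock']:
  category  stock   sku  price  price_minus_stock  sum2
1     food    478  B102     17               -461    17
3    books    374  A102     49               -325    49
sum of column 'sum2' → 66

66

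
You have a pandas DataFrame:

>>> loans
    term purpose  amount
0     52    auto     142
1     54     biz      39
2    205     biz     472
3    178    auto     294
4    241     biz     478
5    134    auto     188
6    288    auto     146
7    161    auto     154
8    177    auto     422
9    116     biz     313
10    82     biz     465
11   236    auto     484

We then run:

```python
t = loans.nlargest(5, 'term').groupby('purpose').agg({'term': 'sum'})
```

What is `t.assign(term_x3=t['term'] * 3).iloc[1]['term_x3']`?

1338

take 5 rows with largest term:
    term purpose  amount
6    288    auto     146
4    241     biz     478
11   236    auto     484
2    205     biz     472
3    178    auto     294
group by purpose, sum of term:
         term
purpose      
auto      702
biz       446
add column term_x3 = t['term'] * 3:
         term  term_x3
purpose               
auto      702     2106
biz       446     1338
Reading off the value at position 1, column 'term_x3', we get 1338.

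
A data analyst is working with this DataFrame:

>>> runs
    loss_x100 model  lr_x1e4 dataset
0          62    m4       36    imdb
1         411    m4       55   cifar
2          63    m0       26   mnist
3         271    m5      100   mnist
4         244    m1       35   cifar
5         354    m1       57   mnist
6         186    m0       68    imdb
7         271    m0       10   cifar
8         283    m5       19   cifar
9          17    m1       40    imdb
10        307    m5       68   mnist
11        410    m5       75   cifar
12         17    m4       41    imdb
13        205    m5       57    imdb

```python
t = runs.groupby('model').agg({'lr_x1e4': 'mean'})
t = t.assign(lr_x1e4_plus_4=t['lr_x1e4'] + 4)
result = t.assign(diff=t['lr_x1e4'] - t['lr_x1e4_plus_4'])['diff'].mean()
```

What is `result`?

-4.0

group by model, mean of lr_x1e4:
         lr_x1e4
model           
m0     34.666667
m1     44.000000
m4     44.000000
m5     63.800000
add column lr_x1e4_plus_4 = t['lr_x1e4'] + 4:
         lr_x1e4  lr_x1e4_plus_4
model                           
m0     34.666667       38.666667
m1     44.000000       48.000000
m4     44.000000       48.000000
m5     63.800000       67.800000
add column diff = t['lr_x1e4'] - t['lr_x1e4_plus_4']:
         lr_x1e4  lr_x1e4_plus_4  diff
model                                 
m0     34.666667       38.666667  -4.0
m1     44.000000       48.000000  -4.0
m4     44.000000       48.000000  -4.0
m5     63.800000       67.800000  -4.0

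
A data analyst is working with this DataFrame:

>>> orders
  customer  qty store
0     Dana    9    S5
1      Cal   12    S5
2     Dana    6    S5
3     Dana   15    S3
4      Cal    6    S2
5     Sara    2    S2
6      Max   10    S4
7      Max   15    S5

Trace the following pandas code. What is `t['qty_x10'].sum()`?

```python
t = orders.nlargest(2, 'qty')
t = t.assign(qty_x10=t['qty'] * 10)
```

take 2 rows with largest qty:
  customer  qty store
3     Dana   15    S3
7      Max   15    S5
add column qty_x10 = t['qty'] * 10:
  customer  qty store  qty_x10
3     Dana   15    S3      150
7      Max   15    S5      150

300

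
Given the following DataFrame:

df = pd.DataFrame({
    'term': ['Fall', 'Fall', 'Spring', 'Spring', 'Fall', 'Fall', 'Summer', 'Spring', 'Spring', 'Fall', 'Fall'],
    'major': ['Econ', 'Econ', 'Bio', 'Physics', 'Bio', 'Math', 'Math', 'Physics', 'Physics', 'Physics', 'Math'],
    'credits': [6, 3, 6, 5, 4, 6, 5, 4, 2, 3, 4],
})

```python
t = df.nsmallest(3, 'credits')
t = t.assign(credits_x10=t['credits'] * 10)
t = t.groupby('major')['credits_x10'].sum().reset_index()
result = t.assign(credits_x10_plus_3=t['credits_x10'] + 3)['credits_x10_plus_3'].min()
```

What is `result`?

33

take 3 rows with smallest credits:
     term    major  credits
8  Spring  Physics        2
1    Fall     Econ        3
9    Fall  Physics        3
add column credits_x10 = t['credits'] * 10:
     term    major  credits  credits_x10
8  Spring  Physics        2           20
1    Fall     Econ        3           30
9    Fall  Physics        3           30
group by major, sum of credits_x10:
major
Econ       30
Physics    50
Name: credits_x10, dtype: int64
reset_index():
     major  credits_x10
0     Econ           30
1  Physics           50
add column credits_x10_plus_3 = t['credits_x10'] + 3:
     major  credits_x10  credits_x10_plus_3
0     Econ           30                  33
1  Physics           50                  53
Reading off the min of column 'credits_x10_plus_3', we get 33.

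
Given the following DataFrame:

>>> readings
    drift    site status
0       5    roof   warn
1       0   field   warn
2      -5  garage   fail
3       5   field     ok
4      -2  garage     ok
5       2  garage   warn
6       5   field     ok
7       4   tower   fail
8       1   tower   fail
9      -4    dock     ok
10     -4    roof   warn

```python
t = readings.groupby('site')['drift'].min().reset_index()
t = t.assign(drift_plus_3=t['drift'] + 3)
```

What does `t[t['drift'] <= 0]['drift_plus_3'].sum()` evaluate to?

-1

group by site, min of drift:
site
dock     -4
field     0
garage   -5
roof     -4
tower     1
Name: drift, dtype: int64
reset_index():
     site  drift
0    dock     -4
1   field      0
2  garage     -5
3    roof     -4
4   tower      1
add column drift_plus_3 = t['drift'] + 3:
     site  drift  drift_plus_3
0    dock     -4            -1
1   field      0             3
2  garage     -5            -2
3    roof     -4            -1
4   tower      1             4
filter rows where drift <= 0:
     site  drift  drift_plus_3
0    dock     -4            -1
1   field      0             3
2  garage     -5            -2
3    roof     -4            -1
Finally, sum of column 'drift_plus_3' = -1.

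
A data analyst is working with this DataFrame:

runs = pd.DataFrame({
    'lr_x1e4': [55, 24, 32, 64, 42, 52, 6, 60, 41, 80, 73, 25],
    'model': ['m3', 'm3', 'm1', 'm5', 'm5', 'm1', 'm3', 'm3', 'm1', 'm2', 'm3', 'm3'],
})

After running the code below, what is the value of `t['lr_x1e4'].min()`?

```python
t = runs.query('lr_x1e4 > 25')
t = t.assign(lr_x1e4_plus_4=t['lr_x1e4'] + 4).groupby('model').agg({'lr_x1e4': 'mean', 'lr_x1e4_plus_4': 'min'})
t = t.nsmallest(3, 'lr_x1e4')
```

filter rows where lr_x1e4 > 25:
    lr_x1e4 model
0        55    m3
2        32    m1
3        64    m5
4        42    m5
5        52    m1
7        60    m3
8        41    m1
9        80    m2
10       73    m3
add column lr_x1e4_plus_4 = t['lr_x1e4'] + 4:
    lr_x1e4 model  lr_x1e4_plus_4
0        55    m3              59
2        32    m1              36
3        64    m5              68
4        42    m5              46
5        52    m1              56
7        60    m3              64
8        41    m1              45
9        80    m2              84
10       73    m3              77
group by model: mean(lr_x1e4), min(lr_x1e4_plus_4):
         lr_x1e4  lr_x1e4_plus_4
model                           
m1     41.666667              36
m2     80.000000              84
m3     62.666667              59
m5     53.000000              46
take 3 rows with smallest lr_x1e4:
         lr_x1e4  lr_x1e4_plus_4
model                           
m1     41.666667              36
m5     53.000000              46
m3     62.666667              59
Reading off the min of column 'lr_x1e4', we get 41.6666666667.

41.6666666667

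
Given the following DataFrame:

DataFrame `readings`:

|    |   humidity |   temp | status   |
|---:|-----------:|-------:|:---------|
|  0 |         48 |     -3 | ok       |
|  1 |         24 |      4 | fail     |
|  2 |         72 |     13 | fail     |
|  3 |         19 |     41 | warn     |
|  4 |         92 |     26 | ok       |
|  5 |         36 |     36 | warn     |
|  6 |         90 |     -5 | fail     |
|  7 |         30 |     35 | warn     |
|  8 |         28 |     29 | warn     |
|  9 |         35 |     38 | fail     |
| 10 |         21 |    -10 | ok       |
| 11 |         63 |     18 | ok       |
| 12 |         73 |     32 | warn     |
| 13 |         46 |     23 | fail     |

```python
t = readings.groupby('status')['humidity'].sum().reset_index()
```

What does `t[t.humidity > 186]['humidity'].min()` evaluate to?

group by status, sum of humidity:
status
fail    267
ok      224
warn    186
Name: humidity, dtype: int64
reset_index():
  status  humidity
0   fail       267
1     ok       224
2   warn       186
filter rows where humidity > 186:
  status  humidity
0   fail       267
1     ok       224
Hence 224.

224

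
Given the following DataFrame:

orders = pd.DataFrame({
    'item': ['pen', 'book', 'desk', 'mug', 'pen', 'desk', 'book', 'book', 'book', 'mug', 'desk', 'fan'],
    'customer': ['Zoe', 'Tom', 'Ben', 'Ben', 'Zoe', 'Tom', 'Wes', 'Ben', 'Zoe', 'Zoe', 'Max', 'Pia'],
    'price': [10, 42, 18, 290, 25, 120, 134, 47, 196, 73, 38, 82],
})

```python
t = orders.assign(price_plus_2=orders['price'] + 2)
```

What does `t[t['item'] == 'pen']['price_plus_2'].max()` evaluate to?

add column price_plus_2 = orders['price'] + 2:
    item customer  price  price_plus_2
0    pen      Zoe     10            12
1   book      Tom     42            44
2   desk      Ben     18            20
3    mug      Ben    290           292
4    pen      Zoe     25            27
5   desk      Tom    120           122
6   book      Wes    134           136
7   book      Ben     47            49
8   book      Zoe    196           198
9    mug      Zoe     73            75
10  desk      Max     38            40
11   fan      Pia     82            84
filter rows where item == 'pen':
  item customer  price  price_plus_2
0  pen      Zoe     10            12
4  pen      Zoe     25            27

27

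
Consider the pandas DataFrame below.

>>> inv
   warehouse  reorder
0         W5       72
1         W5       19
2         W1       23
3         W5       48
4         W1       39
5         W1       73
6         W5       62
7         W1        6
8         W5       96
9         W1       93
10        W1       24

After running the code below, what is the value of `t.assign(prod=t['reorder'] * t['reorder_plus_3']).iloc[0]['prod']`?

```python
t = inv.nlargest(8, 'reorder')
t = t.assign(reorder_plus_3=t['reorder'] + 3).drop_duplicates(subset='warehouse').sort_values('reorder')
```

take 8 rows with largest reorder:
   warehouse  reorder
8         W5       96
9         W1       93
5         W1       73
0         W5       72
6         W5       62
3         W5       48
4         W1       39
10        W1       24
add column reorder_plus_3 = t['reorder'] + 3:
   warehouse  reorder  reorder_plus_3
8         W5       96              99
9         W1       93              96
5         W1       73              76
0         W5       72              75
6         W5       62              65
3         W5       48              51
4         W1       39              42
10        W1       24              27
drop duplicate warehouse (keep=first):
  warehouse  reorder  reorder_plus_3
8        W5       96              99
9        W1       93              96
sort by reorder:
  warehouse  reorder  reorder_plus_3
9        W1       93              96
8        W5       96              99
add column prod = t['reorder'] * t['reorder_plus_3']:
  warehouse  reorder  reorder_plus_3  prod
9        W1       93              96  8928
8        W5       96              99  9504

8928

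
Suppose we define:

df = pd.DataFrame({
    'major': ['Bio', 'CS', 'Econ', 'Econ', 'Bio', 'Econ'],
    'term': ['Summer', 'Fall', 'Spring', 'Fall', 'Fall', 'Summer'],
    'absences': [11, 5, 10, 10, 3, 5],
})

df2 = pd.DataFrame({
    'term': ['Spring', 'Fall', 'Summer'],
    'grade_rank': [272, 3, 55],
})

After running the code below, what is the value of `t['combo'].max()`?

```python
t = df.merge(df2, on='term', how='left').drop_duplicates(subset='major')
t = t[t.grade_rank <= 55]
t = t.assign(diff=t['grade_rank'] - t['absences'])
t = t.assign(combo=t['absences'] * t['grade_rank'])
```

merge on 'term' (how='left') → 6 rows:
  major    term  absences  grade_rank
0   Bio  Summer        11          55
1    CS    Fall         5           3
2  Econ  Spring        10         272
3  Econ    Fall        10           3
4   Bio    Fall         3           3
5  Econ  Summer         5          55
drop duplicate major (keep=first):
  major    term  absences  grade_rank
0   Bio  Summer        11          55
1    CS    Fall         5           3
2  Econ  Spring        10         272
filter rows where grade_rank <= 55:
  major    term  absences  grade_rank
0   Bio  Summer        11          55
1    CS    Fall         5           3
add column diff = t['grade_rank'] - t['absences']:
  major    term  absences  grade_rank  diff
0   Bio  Summer        11          55    44
1    CS    Fall         5           3    -2
add column combo = t['absences'] * t['grade_rank']:
  major    term  absences  grade_rank  diff  combo
0   Bio  Summer        11          55    44    605
1    CS    Fall         5           3    -2     15

605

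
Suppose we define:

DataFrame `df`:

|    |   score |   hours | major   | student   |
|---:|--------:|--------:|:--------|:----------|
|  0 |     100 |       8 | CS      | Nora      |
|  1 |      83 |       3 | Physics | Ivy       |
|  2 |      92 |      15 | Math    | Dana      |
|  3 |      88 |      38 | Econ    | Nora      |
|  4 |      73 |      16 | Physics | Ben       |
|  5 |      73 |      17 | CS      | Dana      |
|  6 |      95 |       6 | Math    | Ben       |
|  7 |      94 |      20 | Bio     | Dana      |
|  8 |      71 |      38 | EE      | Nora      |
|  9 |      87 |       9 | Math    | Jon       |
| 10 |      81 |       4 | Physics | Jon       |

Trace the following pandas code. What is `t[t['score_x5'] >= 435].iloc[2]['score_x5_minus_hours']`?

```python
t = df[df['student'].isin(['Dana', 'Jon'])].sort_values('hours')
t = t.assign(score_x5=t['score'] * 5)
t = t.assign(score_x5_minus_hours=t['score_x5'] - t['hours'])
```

filter rows where student in ['Dana', 'Jon']:
    score  hours    major student
2      92     15     Math    Dana
5      73     17       CS    Dana
7      94     20      Bio    Dana
9      87      9     Math     Jon
10     81      4  Physics     Jon
sort by hours:
    score  hours    major student
10     81      4  Physics     Jon
9      87      9     Math     Jon
2      92     15     Math    Dana
5      73     17       CS    Dana
7      94     20      Bio    Dana
add column score_x5 = t['score'] * 5:
    score  hours    major student  score_x5
10     81      4  Physics     Jon       405
9      87      9     Math     Jon       435
2      92     15     Math    Dana       460
5      73     17       CS    Dana       365
7      94     20      Bio    Dana       470
add column score_x5_minus_hours = t['score_x5'] - t['hours']:
    score  hours    major student  score_x5  score_x5_minus_hours
10     81      4  Physics     Jon       405                   401
9      87      9     Math     Jon       435                   426
2      92     15     Math    Dana       460                   445
5      73     17       CS    Dana       365                   348
7      94     20      Bio    Dana       470                   450
filter rows where score_x5 >= 435:
   score  hours major student  score_x5  score_x5_minus_hours
9     87      9  Math     Jon       435                   426
2     92     15  Math    Dana       460                   445
7     94     20   Bio    Dana       470                   450
Finally, value at position 2, column 'score_x5_minus_hours' = 450.

450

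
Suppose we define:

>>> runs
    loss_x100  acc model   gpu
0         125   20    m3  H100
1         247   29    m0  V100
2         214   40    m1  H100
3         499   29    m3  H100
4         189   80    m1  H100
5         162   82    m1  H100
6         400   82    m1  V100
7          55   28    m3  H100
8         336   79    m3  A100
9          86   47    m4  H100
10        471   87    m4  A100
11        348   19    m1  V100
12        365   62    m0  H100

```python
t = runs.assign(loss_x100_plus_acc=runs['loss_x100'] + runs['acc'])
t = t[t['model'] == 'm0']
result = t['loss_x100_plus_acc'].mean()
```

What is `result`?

add column loss_x100_plus_acc = runs['loss_x100'] + runs['acc']:
    loss_x100  acc model   gpu  loss_x100_plus_acc
0         125   20    m3  H100                 145
1         247   29    m0  V100                 276
2         214   40    m1  H100                 254
3         499   29    m3  H100                 528
4         189   80    m1  H100                 269
5         162   82    m1  H100                 244
6         400   82    m1  V100                 482
7          55   28    m3  H100                  83
8         336   79    m3  A100                 415
9          86   47    m4  H100                 133
10        471   87    m4  A100                 558
11        348   19    m1  V100                 367
12        365   62    m0  H100                 427
filter rows where model == 'm0':
    loss_x100  acc model   gpu  loss_x100_plus_acc
1         247   29    m0  V100                 276
12        365   62    m0  H100                 427
Finally, mean of column 'loss_x100_plus_acc' = 351.5.

351.5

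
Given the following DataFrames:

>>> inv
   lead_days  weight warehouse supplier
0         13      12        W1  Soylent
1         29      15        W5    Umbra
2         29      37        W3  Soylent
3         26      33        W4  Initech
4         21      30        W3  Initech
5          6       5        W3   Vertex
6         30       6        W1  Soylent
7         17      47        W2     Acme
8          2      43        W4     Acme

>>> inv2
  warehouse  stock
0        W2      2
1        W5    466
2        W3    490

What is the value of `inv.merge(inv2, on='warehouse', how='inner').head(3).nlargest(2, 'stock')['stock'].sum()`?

980

merge on 'warehouse' (how='inner') → 5 rows:
   lead_days  weight warehouse supplier  stock
0         29      15        W5    Umbra    466
1         29      37        W3  Soylent    490
2         21      30        W3  Initech    490
3          6       5        W3   Vertex    490
4         17      47        W2     Acme      2
take first 3 rows:
   lead_days  weight warehouse supplier  stock
0         29      15        W5    Umbra    466
1         29      37        W3  Soylent    490
2         21      30        W3  Initech    490
take 2 rows with largest stock:
   lead_days  weight warehouse supplier  stock
1         29      37        W3  Soylent    490
2         21      30        W3  Initech    490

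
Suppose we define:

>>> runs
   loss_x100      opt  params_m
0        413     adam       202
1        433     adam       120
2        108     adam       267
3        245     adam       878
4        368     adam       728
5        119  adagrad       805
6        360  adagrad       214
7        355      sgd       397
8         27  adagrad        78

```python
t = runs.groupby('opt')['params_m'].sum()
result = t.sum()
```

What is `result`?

3689

group by opt, sum of params_m:
opt
adagrad    1097
adam       2195
sgd         397
Name: params_m, dtype: int64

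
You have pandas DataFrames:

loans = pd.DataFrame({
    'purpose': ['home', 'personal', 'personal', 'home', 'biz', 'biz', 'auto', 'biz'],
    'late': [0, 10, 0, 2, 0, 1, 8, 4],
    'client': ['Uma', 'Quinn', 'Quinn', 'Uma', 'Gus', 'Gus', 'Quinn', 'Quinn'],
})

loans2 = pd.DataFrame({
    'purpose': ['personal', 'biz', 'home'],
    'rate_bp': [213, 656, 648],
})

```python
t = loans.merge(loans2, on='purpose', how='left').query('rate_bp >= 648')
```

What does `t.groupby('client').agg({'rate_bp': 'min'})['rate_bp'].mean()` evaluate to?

653.333333333

merge on 'purpose' (how='left') → 8 rows:
    purpose  late client  rate_bp
0      home     0    Uma    648.0
1  personal    10  Quinn    213.0
2  personal     0  Quinn    213.0
3      home     2    Uma    648.0
4       biz     0    Gus    656.0
5       biz     1    Gus    656.0
6      auto     8  Quinn      NaN
7       biz     4  Quinn    656.0
filter rows where rate_bp >= 648:
  purpose  late client  rate_bp
0    home     0    Uma    648.0
3    home     2    Uma    648.0
4     biz     0    Gus    656.0
5     biz     1    Gus    656.0
7     biz     4  Quinn    656.0
group by client, min of rate_bp:
        rate_bp
client         
Gus       656.0
Quinn     656.0
Uma       648.0
Then the mean of column 'rate_bp': 653.333333333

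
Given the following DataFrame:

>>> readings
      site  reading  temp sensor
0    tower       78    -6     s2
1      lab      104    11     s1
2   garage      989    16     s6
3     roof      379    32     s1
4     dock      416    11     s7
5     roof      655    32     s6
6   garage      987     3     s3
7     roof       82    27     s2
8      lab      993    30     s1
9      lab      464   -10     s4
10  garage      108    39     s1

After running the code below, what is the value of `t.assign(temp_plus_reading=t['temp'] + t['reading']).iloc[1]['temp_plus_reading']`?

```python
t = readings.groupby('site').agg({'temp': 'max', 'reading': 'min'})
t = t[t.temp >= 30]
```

group by site: max(temp), min(reading):
        temp  reading
site                 
dock      11      416
garage    39      108
lab       30      104
roof      32       82
tower     -6       78
filter rows where temp >= 30:
        temp  reading
site                 
garage    39      108
lab       30      104
roof      32       82
add column temp_plus_reading = t['temp'] + t['reading']:
        temp  reading  temp_plus_reading
site                                    
garage    39      108                147
lab       30      104                134
roof      32       82                114
value at position 1, column 'temp_plus_reading' → 134

134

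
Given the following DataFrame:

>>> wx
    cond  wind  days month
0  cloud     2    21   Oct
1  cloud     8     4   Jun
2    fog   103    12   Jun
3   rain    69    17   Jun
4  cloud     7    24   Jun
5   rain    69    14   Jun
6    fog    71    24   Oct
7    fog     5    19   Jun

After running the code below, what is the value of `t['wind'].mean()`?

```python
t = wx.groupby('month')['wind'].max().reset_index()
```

87.0

group by month, max of wind:
month
Jun    103
Oct     71
Name: wind, dtype: int64
reset_index():
  month  wind
0   Jun   103
1   Oct    71
Reading off the mean of column 'wind', we get 87.0.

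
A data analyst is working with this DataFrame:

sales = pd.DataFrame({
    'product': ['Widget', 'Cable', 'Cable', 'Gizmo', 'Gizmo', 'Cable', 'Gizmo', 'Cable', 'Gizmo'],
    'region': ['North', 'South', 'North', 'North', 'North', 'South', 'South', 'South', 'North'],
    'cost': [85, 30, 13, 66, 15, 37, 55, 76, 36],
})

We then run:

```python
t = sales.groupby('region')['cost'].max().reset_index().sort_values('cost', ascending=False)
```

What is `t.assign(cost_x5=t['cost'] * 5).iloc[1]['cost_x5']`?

group by region, max of cost:
region
North    85
South    76
Name: cost, dtype: int64
reset_index():
  region  cost
0  North    85
1  South    76
sort by cost descending:
  region  cost
0  North    85
1  South    76
add column cost_x5 = t['cost'] * 5:
  region  cost  cost_x5
0  North    85      425
1  South    76      380
The value at position 1, column 'cost_x5' is 380.

380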